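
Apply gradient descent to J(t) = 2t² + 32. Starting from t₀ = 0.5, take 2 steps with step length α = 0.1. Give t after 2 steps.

0.18

J′(t) = 4t
t₁ = 0.5 − 0.1·2 = 0.3
t₂ = 0.3 − 0.1·1.2 = 0.18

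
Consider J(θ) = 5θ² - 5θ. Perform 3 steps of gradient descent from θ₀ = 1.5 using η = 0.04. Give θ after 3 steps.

J′(θ) = 10θ - 5
Step 1: J′(1.5) = 10; θ₁ = 1.5 − 0.04·10 = 1.1
Step 2: J′(1.1) = 6; θ₂ = 1.1 − 0.04·6 = 0.86
Step 3: J′(0.86) = 3.6; θ₃ = 0.86 − 0.04·3.6 = 0.716

0.716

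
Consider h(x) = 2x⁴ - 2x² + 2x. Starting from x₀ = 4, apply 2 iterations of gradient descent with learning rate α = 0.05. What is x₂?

3626.5516

h′(x) = 8x³ - 4x + 2
x₁ = 4 − 0.05·498 = -20.9
x₂ = -20.9 − 0.05·(-72949.032) = 3626.5516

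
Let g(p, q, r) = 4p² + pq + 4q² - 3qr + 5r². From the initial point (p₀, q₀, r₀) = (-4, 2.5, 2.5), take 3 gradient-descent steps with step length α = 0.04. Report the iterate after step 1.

(-2.82, 2.16, 1.8)

∇g = (8p + q, p + 8q - 3r, -3q + 10r)
(p₁, q₁, r₁) = (-4, 2.5, 2.5) − 0.04·(-29.5, 8.5, 17.5) = (-2.82, 2.16, 1.8)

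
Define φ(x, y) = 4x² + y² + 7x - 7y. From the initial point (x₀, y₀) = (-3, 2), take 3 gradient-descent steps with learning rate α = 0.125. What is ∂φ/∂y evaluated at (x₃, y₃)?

-1.265625

∇φ = (8x + 7, 2y - 7)
Step 1: at (-3, 2), ∇φ = (-17, -3) → (-3, 2) − 0.125·(-17, -3) = (-0.875, 2.375)
Step 2: at (-0.875, 2.375), ∇φ = (0, -2.25) → (-0.875, 2.375) − 0.125·(0, -2.25) = (-0.875, 2.65625)
Step 3: at (-0.875, 2.65625), ∇φ = (0, -1.6875) → (-0.875, 2.65625) − 0.125·(0, -1.6875) = (-0.875, 2.8671875)
∂φ/∂y at (-0.875, 2.8671875) = -1.265625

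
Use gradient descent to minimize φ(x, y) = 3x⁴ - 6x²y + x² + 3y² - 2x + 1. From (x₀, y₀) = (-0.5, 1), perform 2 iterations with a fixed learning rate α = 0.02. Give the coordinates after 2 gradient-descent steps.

(-0.54882152, 0.834508)

∇φ = (12x³ - 12xy + 2x - 2, -6x² + 6y)
(x₁, y₁) = (-0.5, 1) − 0.02·(1.5, 4.5) = (-0.53, 0.91)
(x₂, y₂) = (-0.53, 0.91) − 0.02·(0.941076, 3.7746) = (-0.54882152, 0.834508)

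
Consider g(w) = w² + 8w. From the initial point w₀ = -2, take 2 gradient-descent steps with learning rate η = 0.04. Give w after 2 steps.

-2.3072

g′(w) = 2w + 8
Step 1: g′(-2) = 4; w₁ = -2 − 0.04·4 = -2.16
Step 2: g′(-2.16) = 3.68; w₂ = -2.16 − 0.04·3.68 = -2.3072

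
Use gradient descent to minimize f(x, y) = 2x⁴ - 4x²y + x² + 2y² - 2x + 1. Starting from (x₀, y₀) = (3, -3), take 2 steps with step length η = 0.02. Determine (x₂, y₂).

(1.90558464, -1.231552)

∇f = (8x³ - 8xy + 2x - 2, -4x² + 4y)
(x₁, y₁) = (3, -3) − 0.02·(292, -48) = (-2.84, -2.04)
(x₂, y₂) = (-2.84, -2.04) − 0.02·(-237.279232, -40.4224) = (1.90558464, -1.231552)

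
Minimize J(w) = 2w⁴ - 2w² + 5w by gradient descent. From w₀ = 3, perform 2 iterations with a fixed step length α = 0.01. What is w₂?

0.83611432

J′(w) = 8w³ - 4w + 5
w₁ = 3 − 0.01·209 = 0.91
w₂ = 0.91 − 0.01·7.388568 = 0.83611432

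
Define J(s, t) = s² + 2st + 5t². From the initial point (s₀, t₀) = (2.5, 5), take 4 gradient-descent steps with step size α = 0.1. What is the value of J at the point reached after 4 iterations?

∇J = (2s + 2t, 2s + 10t)
(s₁, t₁) = (2.5, 5) − 0.1·(15, 55) = (1, -0.5)
(s₂, t₂) = (1, -0.5) − 0.1·(1, -3) = (0.9, -0.2)
(s₃, t₃) = (0.9, -0.2) − 0.1·(1.4, -0.2) = (0.76, -0.18)
(s₄, t₄) = (0.76, -0.18) − 0.1·(1.16, -0.28) = (0.644, -0.152)
J(0.644, -0.152) = 0.33448

0.33448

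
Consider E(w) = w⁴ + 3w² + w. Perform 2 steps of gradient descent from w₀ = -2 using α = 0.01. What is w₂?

-1.33100428

E′(w) = 4w³ + 6w + 1
Step 1: E′(-2) = -43; w₁ = -2 − 0.01·(-43) = -1.57
Step 2: E′(-1.57) = -23.899572; w₂ = -1.57 − 0.01·(-23.899572) = -1.33100428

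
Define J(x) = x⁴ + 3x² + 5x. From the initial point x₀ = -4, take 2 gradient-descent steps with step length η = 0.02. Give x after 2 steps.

0.95

J′(x) = 4x³ + 6x + 5
x₁ = -4 − 0.02·(-275) = 1.5
x₂ = 1.5 − 0.02·27.5 = 0.95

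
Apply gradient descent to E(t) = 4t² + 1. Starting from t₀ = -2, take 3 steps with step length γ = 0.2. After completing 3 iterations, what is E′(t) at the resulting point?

3.456

E′(t) = 8t
t₁ = -2 − 0.2·(-16) = 1.2
t₂ = 1.2 − 0.2·9.6 = -0.72
t₃ = -0.72 − 0.2·(-5.76) = 0.432
E′(t) at (0.432) = 3.456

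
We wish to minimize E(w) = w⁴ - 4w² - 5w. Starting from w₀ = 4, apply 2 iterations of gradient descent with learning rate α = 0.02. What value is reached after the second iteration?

E′(w) = 4w³ - 8w - 5
Step 1: E′(4) = 219; w₁ = 4 − 0.02·219 = -0.38
Step 2: E′(-0.38) = -2.179488; w₂ = -0.38 − 0.02·(-2.179488) = -0.33641024

-0.33641024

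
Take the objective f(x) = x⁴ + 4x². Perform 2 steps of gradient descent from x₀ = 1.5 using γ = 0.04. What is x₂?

0.30870528

f′(x) = 4x³ + 8x
x₁ = 1.5 − 0.04·25.5 = 0.48
x₂ = 0.48 − 0.04·4.282368 = 0.30870528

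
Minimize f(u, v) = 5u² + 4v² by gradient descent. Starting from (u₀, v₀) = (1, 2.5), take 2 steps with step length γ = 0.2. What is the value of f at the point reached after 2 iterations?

8.24

∇f = (10u, 8v)
Step 1: at (1, 2.5), ∇f = (10, 20) → (1, 2.5) − 0.2·(10, 20) = (-1, -1.5)
Step 2: at (-1, -1.5), ∇f = (-10, -12) → (-1, -1.5) − 0.2·(-10, -12) = (1, 0.9)
f(1, 0.9) = 8.24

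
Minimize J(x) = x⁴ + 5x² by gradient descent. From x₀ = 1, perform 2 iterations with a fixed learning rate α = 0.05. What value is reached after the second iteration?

J′(x) = 4x³ + 10x
x₁ = 1 − 0.05·14 = 0.3
x₂ = 0.3 − 0.05·3.108 = 0.1446

0.1446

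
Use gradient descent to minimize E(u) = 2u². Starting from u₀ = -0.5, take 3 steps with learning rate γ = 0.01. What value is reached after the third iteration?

-0.442368

E′(u) = 4u
Step 1: E′(-0.5) = -2; u₁ = -0.5 − 0.01·(-2) = -0.48
Step 2: E′(-0.48) = -1.92; u₂ = -0.48 − 0.01·(-1.92) = -0.4608
Step 3: E′(-0.4608) = -1.8432; u₃ = -0.4608 − 0.01·(-1.8432) = -0.442368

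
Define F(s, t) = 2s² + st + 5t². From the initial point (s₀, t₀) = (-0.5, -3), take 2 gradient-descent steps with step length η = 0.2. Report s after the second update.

-0.52

∇F = (4s + t, s + 10t)
(s₁, t₁) = (-0.5, -3) − 0.2·(-5, -30.5) = (0.5, 3.1)
(s₂, t₂) = (0.5, 3.1) − 0.2·(5.1, 31.5) = (-0.52, -3.2)
s = -0.52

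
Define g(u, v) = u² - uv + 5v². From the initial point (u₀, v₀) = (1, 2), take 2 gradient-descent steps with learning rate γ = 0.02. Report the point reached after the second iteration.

∇g = (2u - v, -u + 10v)
Step 1: at (1, 2), ∇g = (0, 19) → (1, 2) − 0.02·(0, 19) = (1, 1.62)
Step 2: at (1, 1.62), ∇g = (0.38, 15.2) → (1, 1.62) − 0.02·(0.38, 15.2) = (0.9924, 1.316)

(0.9924, 1.316)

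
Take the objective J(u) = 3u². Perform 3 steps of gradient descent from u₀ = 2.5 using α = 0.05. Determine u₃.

J′(u) = 6u
u₁ = 2.5 − 0.05·15 = 1.75
u₂ = 1.75 − 0.05·10.5 = 1.225
u₃ = 1.225 − 0.05·7.35 = 0.8575

0.8575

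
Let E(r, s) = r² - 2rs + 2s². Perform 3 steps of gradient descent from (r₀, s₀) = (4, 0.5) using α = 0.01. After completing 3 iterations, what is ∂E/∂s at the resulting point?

∇E = (2r - 2s, -2r + 4s)
Step 1: at (4, 0.5), ∇E = (7, -6) → (4, 0.5) − 0.01·(7, -6) = (3.93, 0.56)
Step 2: at (3.93, 0.56), ∇E = (6.74, -5.62) → (3.93, 0.56) − 0.01·(6.74, -5.62) = (3.8626, 0.6162)
Step 3: at (3.8626, 0.6162), ∇E = (6.4928, -5.2604) → (3.8626, 0.6162) − 0.01·(6.4928, -5.2604) = (3.797672, 0.668804)
∂E/∂s at (3.797672, 0.668804) = -4.920128

-4.920128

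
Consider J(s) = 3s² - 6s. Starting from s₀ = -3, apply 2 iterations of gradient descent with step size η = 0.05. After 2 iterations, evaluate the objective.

8.5248

J′(s) = 6s - 6
s₁ = -3 − 0.05·(-24) = -1.8
s₂ = -1.8 − 0.05·(-16.8) = -0.96
J(-0.96) = 8.5248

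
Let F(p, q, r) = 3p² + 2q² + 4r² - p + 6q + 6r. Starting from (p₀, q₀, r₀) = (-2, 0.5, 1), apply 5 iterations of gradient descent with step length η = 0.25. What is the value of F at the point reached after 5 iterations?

5.430419921875

∇F = (6p - 1, 4q + 6, 8r + 6)
(p₁, q₁, r₁) = (-2, 0.5, 1) − 0.25·(-13, 8, 14) = (1.25, -1.5, -2.5)
(p₂, q₂, r₂) = (1.25, -1.5, -2.5) − 0.25·(6.5, 0, -14) = (-0.375, -1.5, 1)
(p₃, q₃, r₃) = (-0.375, -1.5, 1) − 0.25·(-3.25, 0, 14) = (0.4375, -1.5, -2.5)
(p₄, q₄, r₄) = (0.4375, -1.5, -2.5) − 0.25·(1.625, 0, -14) = (0.03125, -1.5, 1)
(p₅, q₅, r₅) = (0.03125, -1.5, 1) − 0.25·(-0.8125, 0, 14) = (0.234375, -1.5, -2.5)
F(0.234375, -1.5, -2.5) = 5.430419921875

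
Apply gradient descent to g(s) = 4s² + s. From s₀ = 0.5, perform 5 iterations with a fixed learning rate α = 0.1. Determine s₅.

g′(s) = 8s + 1
Step 1: g′(0.5) = 5; s₁ = 0.5 − 0.1·5 = 0
Step 2: g′(0) = 1; s₂ = 0 − 0.1·1 = -0.1
Step 3: g′(-0.1) = 0.2; s₃ = -0.1 − 0.1·0.2 = -0.12
Step 4: g′(-0.12) = 0.04; s₄ = -0.12 − 0.1·0.04 = -0.124
Step 5: g′(-0.124) = 0.008; s₅ = -0.124 − 0.1·0.008 = -0.1248

-0.1248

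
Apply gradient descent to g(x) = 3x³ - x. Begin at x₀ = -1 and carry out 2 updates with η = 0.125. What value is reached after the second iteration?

-6.375

g′(x) = 9x² - 1
x₁ = -1 − 0.125·8 = -2
x₂ = -2 − 0.125·35 = -6.375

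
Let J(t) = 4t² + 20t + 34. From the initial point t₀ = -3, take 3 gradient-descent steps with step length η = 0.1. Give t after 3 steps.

-2.504

J′(t) = 8t + 20
Step 1: J′(-3) = -4; t₁ = -3 − 0.1·(-4) = -2.6
Step 2: J′(-2.6) = -0.8; t₂ = -2.6 − 0.1·(-0.8) = -2.52
Step 3: J′(-2.52) = -0.16; t₃ = -2.52 − 0.1·(-0.16) = -2.504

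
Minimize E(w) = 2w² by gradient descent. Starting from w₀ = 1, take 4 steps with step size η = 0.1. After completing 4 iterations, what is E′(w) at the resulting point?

E′(w) = 4w
w₁ = 1 − 0.1·4 = 0.6
w₂ = 0.6 − 0.1·2.4 = 0.36
w₃ = 0.36 − 0.1·1.44 = 0.216
w₄ = 0.216 − 0.1·0.864 = 0.1296
E′(w) at (0.1296) = 0.5184

0.5184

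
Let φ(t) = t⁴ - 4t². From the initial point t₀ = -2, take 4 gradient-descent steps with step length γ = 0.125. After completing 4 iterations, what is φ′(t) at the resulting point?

0

φ′(t) = 4t³ - 8t
t₁ = -2 − 0.125·(-16) = 0
t₂ = 0 − 0.125·0 = 0
t₃ = 0 − 0.125·0 = 0
t₄ = 0 − 0.125·0 = 0
φ′(t) at (0) = 0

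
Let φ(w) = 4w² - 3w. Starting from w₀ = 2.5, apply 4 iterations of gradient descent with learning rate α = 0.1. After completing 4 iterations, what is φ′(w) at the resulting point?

0.0272

φ′(w) = 8w - 3
Step 1: φ′(2.5) = 17; w₁ = 2.5 − 0.1·17 = 0.8
Step 2: φ′(0.8) = 3.4; w₂ = 0.8 − 0.1·3.4 = 0.46
Step 3: φ′(0.46) = 0.68; w₃ = 0.46 − 0.1·0.68 = 0.392
Step 4: φ′(0.392) = 0.136; w₄ = 0.392 − 0.1·0.136 = 0.3784
φ′(w) at (0.3784) = 0.0272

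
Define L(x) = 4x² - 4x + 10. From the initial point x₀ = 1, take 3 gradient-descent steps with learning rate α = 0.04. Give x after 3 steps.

L′(x) = 8x - 4
x₁ = 1 − 0.04·4 = 0.84
x₂ = 0.84 − 0.04·2.72 = 0.7312
x₃ = 0.7312 − 0.04·1.8496 = 0.657216

0.657216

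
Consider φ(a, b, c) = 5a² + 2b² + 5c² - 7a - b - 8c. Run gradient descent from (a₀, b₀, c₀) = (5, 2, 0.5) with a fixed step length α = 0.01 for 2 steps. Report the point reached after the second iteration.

∇φ = (10a - 7, 4b - 1, 10c - 8)
Step 1: at (5, 2, 0.5), ∇φ = (43, 7, -3) → (5, 2, 0.5) − 0.01·(43, 7, -3) = (4.57, 1.93, 0.53)
Step 2: at (4.57, 1.93, 0.53), ∇φ = (38.7, 6.72, -2.7) → (4.57, 1.93, 0.53) − 0.01·(38.7, 6.72, -2.7) = (4.183, 1.8628, 0.557)

(4.183, 1.8628, 0.557)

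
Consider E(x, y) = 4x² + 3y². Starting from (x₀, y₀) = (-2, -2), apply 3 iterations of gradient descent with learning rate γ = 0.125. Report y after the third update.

-0.03125

∇E = (8x, 6y)
(x₁, y₁) = (-2, -2) − 0.125·(-16, -12) = (0, -0.5)
(x₂, y₂) = (0, -0.5) − 0.125·(0, -3) = (0, -0.125)
(x₃, y₃) = (0, -0.125) − 0.125·(0, -0.75) = (0, -0.03125)
y = -0.03125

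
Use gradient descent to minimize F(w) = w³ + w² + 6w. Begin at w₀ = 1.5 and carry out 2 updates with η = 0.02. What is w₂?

F′(w) = 3w² + 2w + 6
w₁ = 1.5 − 0.02·15.75 = 1.185
w₂ = 1.185 − 0.02·12.582675 = 0.9333465

0.9333465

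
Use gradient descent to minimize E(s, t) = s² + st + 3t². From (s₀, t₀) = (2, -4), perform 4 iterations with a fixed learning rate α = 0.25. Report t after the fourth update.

∇E = (2s + t, s + 6t)
Step 1: at (2, -4), ∇E = (0, -22) → (2, -4) − 0.25·(0, -22) = (2, 1.5)
Step 2: at (2, 1.5), ∇E = (5.5, 11) → (2, 1.5) − 0.25·(5.5, 11) = (0.625, -1.25)
Step 3: at (0.625, -1.25), ∇E = (0, -6.875) → (0.625, -1.25) − 0.25·(0, -6.875) = (0.625, 0.46875)
Step 4: at (0.625, 0.46875), ∇E = (1.71875, 3.4375) → (0.625, 0.46875) − 0.25·(1.71875, 3.4375) = (0.1953125, -0.390625)
t = -0.390625

-0.390625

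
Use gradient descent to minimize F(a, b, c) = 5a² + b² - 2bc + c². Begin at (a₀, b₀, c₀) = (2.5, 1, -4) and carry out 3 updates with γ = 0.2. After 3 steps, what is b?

∇F = (10a, 2b - 2c, -2b + 2c)
(a₁, b₁, c₁) = (2.5, 1, -4) − 0.2·(25, 10, -10) = (-2.5, -1, -2)
(a₂, b₂, c₂) = (-2.5, -1, -2) − 0.2·(-25, 2, -2) = (2.5, -1.4, -1.6)
(a₃, b₃, c₃) = (2.5, -1.4, -1.6) − 0.2·(25, 0.4, -0.4) = (-2.5, -1.48, -1.52)
b = -1.48

-1.48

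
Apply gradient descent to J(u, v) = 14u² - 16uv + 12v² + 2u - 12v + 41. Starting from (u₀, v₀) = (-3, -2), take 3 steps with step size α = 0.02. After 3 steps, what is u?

-1.113472

∇J = (28u - 16v + 2, -16u + 24v - 12)
(u₁, v₁) = (-3, -2) − 0.02·(-50, -12) = (-2, -1.76)
(u₂, v₂) = (-2, -1.76) − 0.02·(-25.84, -22.24) = (-1.4832, -1.3152)
(u₃, v₃) = (-1.4832, -1.3152) − 0.02·(-18.4864, -19.8336) = (-1.113472, -0.918528)
u = -1.113472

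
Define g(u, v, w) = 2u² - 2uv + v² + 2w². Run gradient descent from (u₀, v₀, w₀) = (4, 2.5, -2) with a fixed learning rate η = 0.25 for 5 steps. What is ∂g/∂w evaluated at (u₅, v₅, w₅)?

0

∇g = (4u - 2v, -2u + 2v, 4w)
(u₁, v₁, w₁) = (4, 2.5, -2) − 0.25·(11, -3, -8) = (1.25, 3.25, 0)
(u₂, v₂, w₂) = (1.25, 3.25, 0) − 0.25·(-1.5, 4, 0) = (1.625, 2.25, 0)
(u₃, v₃, w₃) = (1.625, 2.25, 0) − 0.25·(2, 1.25, 0) = (1.125, 1.9375, 0)
(u₄, v₄, w₄) = (1.125, 1.9375, 0) − 0.25·(0.625, 1.625, 0) = (0.96875, 1.53125, 0)
(u₅, v₅, w₅) = (0.96875, 1.53125, 0) − 0.25·(0.8125, 1.125, 0) = (0.765625, 1.25, 0)
∂g/∂w at (0.765625, 1.25, 0) = 0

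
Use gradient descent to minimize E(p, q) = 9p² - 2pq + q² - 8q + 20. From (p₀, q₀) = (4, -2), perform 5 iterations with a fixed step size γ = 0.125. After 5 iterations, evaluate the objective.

∇E = (18p - 2q, -2p + 2q - 8)
(p₁, q₁) = (4, -2) − 0.125·(76, -20) = (-5.5, 0.5)
(p₂, q₂) = (-5.5, 0.5) − 0.125·(-100, 4) = (7, 0)
(p₃, q₃) = (7, 0) − 0.125·(126, -22) = (-8.75, 2.75)
(p₄, q₄) = (-8.75, 2.75) − 0.125·(-163, 15) = (11.625, 0.875)
(p₅, q₅) = (11.625, 0.875) − 0.125·(207.5, -29.5) = (-14.3125, 4.5625)
E(-14.3125, 4.5625) = 1978.546875

1978.546875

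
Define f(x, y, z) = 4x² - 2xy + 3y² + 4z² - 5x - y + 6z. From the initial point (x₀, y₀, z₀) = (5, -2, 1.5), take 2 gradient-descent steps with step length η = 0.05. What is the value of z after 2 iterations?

∇f = (8x - 2y - 5, -2x + 6y - 1, 8z + 6)
(x₁, y₁, z₁) = (5, -2, 1.5) − 0.05·(39, -23, 18) = (3.05, -0.85, 0.6)
(x₂, y₂, z₂) = (3.05, -0.85, 0.6) − 0.05·(21.1, -12.2, 10.8) = (1.995, -0.24, 0.06)
z = 0.06

0.06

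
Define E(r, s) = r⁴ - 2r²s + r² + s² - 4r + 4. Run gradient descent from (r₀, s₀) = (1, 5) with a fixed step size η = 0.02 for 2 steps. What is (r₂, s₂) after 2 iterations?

(1.71095552, 4.720384)

∇E = (4r³ - 4rs + 2r - 4, -2r² + 2s)
Step 1: at (1, 5), ∇E = (-18, 8) → (1, 5) − 0.02·(-18, 8) = (1.36, 4.84)
Step 2: at (1.36, 4.84), ∇E = (-17.547776, 5.9808) → (1.36, 4.84) − 0.02·(-17.547776, 5.9808) = (1.71095552, 4.720384)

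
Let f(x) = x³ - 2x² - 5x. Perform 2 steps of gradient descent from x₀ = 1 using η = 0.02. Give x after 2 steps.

1.234336

f′(x) = 3x² - 4x - 5
Step 1: f′(1) = -6; x₁ = 1 − 0.02·(-6) = 1.12
Step 2: f′(1.12) = -5.7168; x₂ = 1.12 − 0.02·(-5.7168) = 1.234336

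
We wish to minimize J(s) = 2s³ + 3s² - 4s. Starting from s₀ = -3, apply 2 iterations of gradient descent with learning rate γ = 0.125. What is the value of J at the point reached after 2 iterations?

J′(s) = 6s² + 6s - 4
Step 1: J′(-3) = 32; s₁ = -3 − 0.125·32 = -7
Step 2: J′(-7) = 248; s₂ = -7 − 0.125·248 = -38
J(-38) = -105260

-105260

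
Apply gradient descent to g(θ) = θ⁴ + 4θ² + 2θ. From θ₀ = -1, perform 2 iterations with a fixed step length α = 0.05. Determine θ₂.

g′(θ) = 4θ³ + 8θ + 2
θ₁ = -1 − 0.05·(-10) = -0.5
θ₂ = -0.5 − 0.05·(-2.5) = -0.375

-0.375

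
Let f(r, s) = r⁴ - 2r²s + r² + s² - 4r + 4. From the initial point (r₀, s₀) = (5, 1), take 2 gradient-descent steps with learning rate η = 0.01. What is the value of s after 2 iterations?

1.450792

∇f = (4r³ - 4rs + 2r - 4, -2r² + 2s)
(r₁, s₁) = (5, 1) − 0.01·(486, -48) = (0.14, 1.48)
(r₂, s₂) = (0.14, 1.48) − 0.01·(-4.537824, 2.9208) = (0.18537824, 1.450792)
s = 1.450792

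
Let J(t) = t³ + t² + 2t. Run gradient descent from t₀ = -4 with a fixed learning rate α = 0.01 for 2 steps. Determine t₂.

J′(t) = 3t² + 2t + 2
Step 1: J′(-4) = 42; t₁ = -4 − 0.01·42 = -4.42
Step 2: J′(-4.42) = 51.7692; t₂ = -4.42 − 0.01·51.7692 = -4.937692

-4.937692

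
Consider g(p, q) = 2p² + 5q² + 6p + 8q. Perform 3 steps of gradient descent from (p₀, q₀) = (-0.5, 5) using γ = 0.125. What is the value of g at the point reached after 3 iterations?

∇g = (4p + 6, 10q + 8)
(p₁, q₁) = (-0.5, 5) − 0.125·(4, 58) = (-1, -2.25)
(p₂, q₂) = (-1, -2.25) − 0.125·(2, -14.5) = (-1.25, -0.4375)
(p₃, q₃) = (-1.25, -0.4375) − 0.125·(1, 3.625) = (-1.375, -0.890625)
g(-1.375, -0.890625) = -7.627685546875

-7.627685546875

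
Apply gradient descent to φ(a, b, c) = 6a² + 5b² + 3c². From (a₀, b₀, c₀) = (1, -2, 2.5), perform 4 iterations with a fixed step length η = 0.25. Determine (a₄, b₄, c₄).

∇φ = (12a, 10b, 6c)
(a₁, b₁, c₁) = (1, -2, 2.5) − 0.25·(12, -20, 15) = (-2, 3, -1.25)
(a₂, b₂, c₂) = (-2, 3, -1.25) − 0.25·(-24, 30, -7.5) = (4, -4.5, 0.625)
(a₃, b₃, c₃) = (4, -4.5, 0.625) − 0.25·(48, -45, 3.75) = (-8, 6.75, -0.3125)
(a₄, b₄, c₄) = (-8, 6.75, -0.3125) − 0.25·(-96, 67.5, -1.875) = (16, -10.125, 0.15625)

(16, -10.125, 0.15625)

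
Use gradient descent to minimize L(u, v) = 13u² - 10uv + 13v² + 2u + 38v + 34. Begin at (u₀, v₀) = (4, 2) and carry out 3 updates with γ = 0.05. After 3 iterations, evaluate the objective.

2.377792

∇L = (26u - 10v + 2, -10u + 26v + 38)
(u₁, v₁) = (4, 2) − 0.05·(86, 50) = (-0.3, -0.5)
(u₂, v₂) = (-0.3, -0.5) − 0.05·(-0.8, 28) = (-0.26, -1.9)
(u₃, v₃) = (-0.26, -1.9) − 0.05·(14.24, -8.8) = (-0.972, -1.46)
L(-0.972, -1.46) = 2.377792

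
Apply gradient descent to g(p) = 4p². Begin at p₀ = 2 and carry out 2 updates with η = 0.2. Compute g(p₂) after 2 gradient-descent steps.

2.0736

g′(p) = 8p
p₁ = 2 − 0.2·16 = -1.2
p₂ = -1.2 − 0.2·(-9.6) = 0.72
g(0.72) = 2.0736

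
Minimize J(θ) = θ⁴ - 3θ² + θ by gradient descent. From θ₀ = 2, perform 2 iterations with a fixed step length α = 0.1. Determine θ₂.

J′(θ) = 4θ³ - 6θ + 1
Step 1: J′(2) = 21; θ₁ = 2 − 0.1·21 = -0.1
Step 2: J′(-0.1) = 1.596; θ₂ = -0.1 − 0.1·1.596 = -0.2596

-0.2596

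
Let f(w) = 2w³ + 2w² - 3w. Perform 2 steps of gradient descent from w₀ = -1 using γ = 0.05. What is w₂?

f′(w) = 6w² + 4w - 3
w₁ = -1 − 0.05·(-1) = -0.95
w₂ = -0.95 − 0.05·(-1.385) = -0.88075

-0.88075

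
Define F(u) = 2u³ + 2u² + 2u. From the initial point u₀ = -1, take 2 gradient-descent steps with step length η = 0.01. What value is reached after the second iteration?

-1.083296

F′(u) = 6u² + 4u + 2
u₁ = -1 − 0.01·4 = -1.04
u₂ = -1.04 − 0.01·4.3296 = -1.083296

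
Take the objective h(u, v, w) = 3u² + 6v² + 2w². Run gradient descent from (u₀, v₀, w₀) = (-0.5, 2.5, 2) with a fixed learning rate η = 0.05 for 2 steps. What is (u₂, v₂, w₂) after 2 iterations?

(-0.245, 0.4, 1.28)

∇h = (6u, 12v, 4w)
Step 1: at (-0.5, 2.5, 2), ∇h = (-3, 30, 8) → (-0.5, 2.5, 2) − 0.05·(-3, 30, 8) = (-0.35, 1, 1.6)
Step 2: at (-0.35, 1, 1.6), ∇h = (-2.1, 12, 6.4) → (-0.35, 1, 1.6) − 0.05·(-2.1, 12, 6.4) = (-0.245, 0.4, 1.28)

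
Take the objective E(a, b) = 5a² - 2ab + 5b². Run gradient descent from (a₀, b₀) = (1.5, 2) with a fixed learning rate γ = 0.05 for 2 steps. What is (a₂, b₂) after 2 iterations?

(0.59, 0.67)

∇E = (10a - 2b, -2a + 10b)
(a₁, b₁) = (1.5, 2) − 0.05·(11, 17) = (0.95, 1.15)
(a₂, b₂) = (0.95, 1.15) − 0.05·(7.2, 9.6) = (0.59, 0.67)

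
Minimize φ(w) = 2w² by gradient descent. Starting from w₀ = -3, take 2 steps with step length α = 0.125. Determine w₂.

φ′(w) = 4w
Step 1: φ′(-3) = -12; w₁ = -3 − 0.125·(-12) = -1.5
Step 2: φ′(-1.5) = -6; w₂ = -1.5 − 0.125·(-6) = -0.75

-0.75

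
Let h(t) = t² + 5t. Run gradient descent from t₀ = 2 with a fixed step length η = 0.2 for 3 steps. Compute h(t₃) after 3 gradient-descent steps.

-5.305216

h′(t) = 2t + 5
Step 1: h′(2) = 9; t₁ = 2 − 0.2·9 = 0.2
Step 2: h′(0.2) = 5.4; t₂ = 0.2 − 0.2·5.4 = -0.88
Step 3: h′(-0.88) = 3.24; t₃ = -0.88 − 0.2·3.24 = -1.528
h(-1.528) = -5.305216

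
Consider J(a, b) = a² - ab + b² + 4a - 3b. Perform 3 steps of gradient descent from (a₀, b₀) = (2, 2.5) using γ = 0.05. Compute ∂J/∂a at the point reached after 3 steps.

4.046625

∇J = (2a - b + 4, -a + 2b - 3)
(a₁, b₁) = (2, 2.5) − 0.05·(5.5, 0) = (1.725, 2.5)
(a₂, b₂) = (1.725, 2.5) − 0.05·(4.95, 0.275) = (1.4775, 2.48625)
(a₃, b₃) = (1.4775, 2.48625) − 0.05·(4.46875, 0.495) = (1.2540625, 2.4615)
∂J/∂a at (1.2540625, 2.4615) = 4.046625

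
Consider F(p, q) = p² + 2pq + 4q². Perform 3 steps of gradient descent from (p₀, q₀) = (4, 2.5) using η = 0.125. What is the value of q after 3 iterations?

∇F = (2p + 2q, 2p + 8q)
(p₁, q₁) = (4, 2.5) − 0.125·(13, 28) = (2.375, -1)
(p₂, q₂) = (2.375, -1) − 0.125·(2.75, -3.25) = (2.03125, -0.59375)
(p₃, q₃) = (2.03125, -0.59375) − 0.125·(2.875, -0.6875) = (1.671875, -0.5078125)
q = -0.5078125

-0.5078125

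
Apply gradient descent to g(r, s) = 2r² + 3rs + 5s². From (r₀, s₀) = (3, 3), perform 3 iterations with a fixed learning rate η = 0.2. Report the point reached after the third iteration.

(-2.784, -7.104)

∇g = (4r + 3s, 3r + 10s)
(r₁, s₁) = (3, 3) − 0.2·(21, 39) = (-1.2, -4.8)
(r₂, s₂) = (-1.2, -4.8) − 0.2·(-19.2, -51.6) = (2.64, 5.52)
(r₃, s₃) = (2.64, 5.52) − 0.2·(27.12, 63.12) = (-2.784, -7.104)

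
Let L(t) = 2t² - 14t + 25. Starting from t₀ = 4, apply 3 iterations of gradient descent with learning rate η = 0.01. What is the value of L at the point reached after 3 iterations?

0.891378894848

L′(t) = 4t - 14
Step 1: L′(4) = 2; t₁ = 4 − 0.01·2 = 3.98
Step 2: L′(3.98) = 1.92; t₂ = 3.98 − 0.01·1.92 = 3.9608
Step 3: L′(3.9608) = 1.8432; t₃ = 3.9608 − 0.01·1.8432 = 3.942368
L(3.942368) = 0.891378894848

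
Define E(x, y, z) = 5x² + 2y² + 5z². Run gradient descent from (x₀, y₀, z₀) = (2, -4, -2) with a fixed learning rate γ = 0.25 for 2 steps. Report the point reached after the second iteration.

∇E = (10x, 4y, 10z)
(x₁, y₁, z₁) = (2, -4, -2) − 0.25·(20, -16, -20) = (-3, 0, 3)
(x₂, y₂, z₂) = (-3, 0, 3) − 0.25·(-30, 0, 30) = (4.5, 0, -4.5)

(4.5, 0, -4.5)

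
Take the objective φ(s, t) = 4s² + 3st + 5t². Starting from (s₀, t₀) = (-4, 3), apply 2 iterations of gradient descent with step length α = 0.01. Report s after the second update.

∇φ = (8s + 3t, 3s + 10t)
(s₁, t₁) = (-4, 3) − 0.01·(-23, 18) = (-3.77, 2.82)
(s₂, t₂) = (-3.77, 2.82) − 0.01·(-21.7, 16.89) = (-3.553, 2.6511)
s = -3.553

-3.553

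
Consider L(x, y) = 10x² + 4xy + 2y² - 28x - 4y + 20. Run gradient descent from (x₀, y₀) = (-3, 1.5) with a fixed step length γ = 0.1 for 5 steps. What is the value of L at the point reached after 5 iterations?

∇L = (20x + 4y - 28, 4x + 4y - 4)
Step 1: at (-3, 1.5), ∇L = (-82, -10) → (-3, 1.5) − 0.1·(-82, -10) = (5.2, 2.5)
Step 2: at (5.2, 2.5), ∇L = (86, 26.8) → (5.2, 2.5) − 0.1·(86, 26.8) = (-3.4, -0.18)
Step 3: at (-3.4, -0.18), ∇L = (-96.72, -18.32) → (-3.4, -0.18) − 0.1·(-96.72, -18.32) = (6.272, 1.652)
Step 4: at (6.272, 1.652), ∇L = (104.048, 27.696) → (6.272, 1.652) − 0.1·(104.048, 27.696) = (-4.1328, -1.1176)
Step 5: at (-4.1328, -1.1176), ∇L = (-115.1264, -25.0016) → (-4.1328, -1.1176) − 0.1·(-115.1264, -25.0016) = (7.37984, 1.38256)
L(7.37984, 1.38256) = 397.0898549248

397.0898549248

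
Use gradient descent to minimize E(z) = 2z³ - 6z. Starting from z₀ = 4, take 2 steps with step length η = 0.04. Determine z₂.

0.6016

E′(z) = 6z² - 6
z₁ = 4 − 0.04·90 = 0.4
z₂ = 0.4 − 0.04·(-5.04) = 0.6016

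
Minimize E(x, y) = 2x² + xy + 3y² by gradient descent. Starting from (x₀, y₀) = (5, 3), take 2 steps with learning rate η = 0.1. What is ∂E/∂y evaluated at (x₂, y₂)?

1.61

∇E = (4x + y, x + 6y)
(x₁, y₁) = (5, 3) − 0.1·(23, 23) = (2.7, 0.7)
(x₂, y₂) = (2.7, 0.7) − 0.1·(11.5, 6.9) = (1.55, 0.01)
∂E/∂y at (1.55, 0.01) = 1.61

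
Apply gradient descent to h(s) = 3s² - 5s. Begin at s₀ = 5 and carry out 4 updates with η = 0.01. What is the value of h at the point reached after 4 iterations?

h′(s) = 6s - 5
Step 1: h′(5) = 25; s₁ = 5 − 0.01·25 = 4.75
Step 2: h′(4.75) = 23.5; s₂ = 4.75 − 0.01·23.5 = 4.515
Step 3: h′(4.515) = 22.09; s₃ = 4.515 − 0.01·22.09 = 4.2941
Step 4: h′(4.2941) = 20.7646; s₄ = 4.2941 − 0.01·20.7646 = 4.086454
h(4.086454) = 29.665048882348

29.665048882348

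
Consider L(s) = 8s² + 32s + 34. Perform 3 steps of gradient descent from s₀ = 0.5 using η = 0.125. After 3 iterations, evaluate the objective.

52

L′(s) = 16s + 32
s₁ = 0.5 − 0.125·40 = -4.5
s₂ = -4.5 − 0.125·(-40) = 0.5
s₃ = 0.5 − 0.125·40 = -4.5
L(-4.5) = 52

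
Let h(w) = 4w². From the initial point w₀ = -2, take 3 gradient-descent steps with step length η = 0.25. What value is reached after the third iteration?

h′(w) = 8w
w₁ = -2 − 0.25·(-16) = 2
w₂ = 2 − 0.25·16 = -2
w₃ = -2 − 0.25·(-16) = 2

2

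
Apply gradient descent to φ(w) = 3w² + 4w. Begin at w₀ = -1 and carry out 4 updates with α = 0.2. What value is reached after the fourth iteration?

-0.6672

φ′(w) = 6w + 4
w₁ = -1 − 0.2·(-2) = -0.6
w₂ = -0.6 − 0.2·0.4 = -0.68
w₃ = -0.68 − 0.2·(-0.08) = -0.664
w₄ = -0.664 − 0.2·0.016 = -0.6672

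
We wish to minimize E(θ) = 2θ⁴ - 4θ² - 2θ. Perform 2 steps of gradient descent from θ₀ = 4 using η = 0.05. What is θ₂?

E′(θ) = 8θ³ - 8θ - 2
θ₁ = 4 − 0.05·478 = -19.9
θ₂ = -19.9 − 0.05·(-62887.592) = 3124.4796

3124.4796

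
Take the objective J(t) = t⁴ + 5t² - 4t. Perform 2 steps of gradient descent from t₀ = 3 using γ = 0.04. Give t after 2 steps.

J′(t) = 4t³ + 10t - 4
t₁ = 3 − 0.04·134 = -2.36
t₂ = -2.36 − 0.04·(-80.177024) = 0.84708096

0.84708096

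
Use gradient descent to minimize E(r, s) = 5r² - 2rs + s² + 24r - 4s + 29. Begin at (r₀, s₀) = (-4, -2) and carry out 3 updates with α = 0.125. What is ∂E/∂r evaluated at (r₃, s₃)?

0

∇E = (10r - 2s + 24, -2r + 2s - 4)
(r₁, s₁) = (-4, -2) − 0.125·(-12, 0) = (-2.5, -2)
(r₂, s₂) = (-2.5, -2) − 0.125·(3, -3) = (-2.875, -1.625)
(r₃, s₃) = (-2.875, -1.625) − 0.125·(-1.5, -1.5) = (-2.6875, -1.4375)
∂E/∂r at (-2.6875, -1.4375) = 0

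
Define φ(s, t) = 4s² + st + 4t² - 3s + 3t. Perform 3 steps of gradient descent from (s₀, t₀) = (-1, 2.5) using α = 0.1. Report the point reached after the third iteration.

(0.3705, -0.369)

∇φ = (8s + t - 3, s + 8t + 3)
Step 1: at (-1, 2.5), ∇φ = (-8.5, 22) → (-1, 2.5) − 0.1·(-8.5, 22) = (-0.15, 0.3)
Step 2: at (-0.15, 0.3), ∇φ = (-3.9, 5.25) → (-0.15, 0.3) − 0.1·(-3.9, 5.25) = (0.24, -0.225)
Step 3: at (0.24, -0.225), ∇φ = (-1.305, 1.44) → (0.24, -0.225) − 0.1·(-1.305, 1.44) = (0.3705, -0.369)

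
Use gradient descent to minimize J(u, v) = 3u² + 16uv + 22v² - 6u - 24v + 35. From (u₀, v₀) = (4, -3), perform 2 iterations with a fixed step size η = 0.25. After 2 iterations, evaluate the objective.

∇J = (6u + 16v - 6, 16u + 44v - 24)
(u₁, v₁) = (4, -3) − 0.25·(-30, -92) = (11.5, 20)
(u₂, v₂) = (11.5, 20) − 0.25·(383, 1040) = (-84.25, -240)
J(-84.25, -240) = 1618314.6875

1618314.6875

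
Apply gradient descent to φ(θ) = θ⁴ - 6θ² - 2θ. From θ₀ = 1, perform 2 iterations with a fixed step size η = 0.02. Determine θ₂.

φ′(θ) = 4θ³ - 12θ - 2
θ₁ = 1 − 0.02·(-10) = 1.2
θ₂ = 1.2 − 0.02·(-9.488) = 1.38976

1.38976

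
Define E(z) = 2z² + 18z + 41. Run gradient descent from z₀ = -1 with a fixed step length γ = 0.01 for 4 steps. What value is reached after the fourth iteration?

E′(z) = 4z + 18
z₁ = -1 − 0.01·14 = -1.14
z₂ = -1.14 − 0.01·13.44 = -1.2744
z₃ = -1.2744 − 0.01·12.9024 = -1.403424
z₄ = -1.403424 − 0.01·12.386304 = -1.52728704

-1.52728704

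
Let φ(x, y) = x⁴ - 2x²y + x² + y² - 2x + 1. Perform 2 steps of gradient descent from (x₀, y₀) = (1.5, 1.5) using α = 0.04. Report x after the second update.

∇φ = (4x³ - 4xy + 2x - 2, -2x² + 2y)
(x₁, y₁) = (1.5, 1.5) − 0.04·(5.5, -1.5) = (1.28, 1.56)
(x₂, y₂) = (1.28, 1.56) − 0.04·(0.961408, -0.1568) = (1.24154368, 1.566272)
x = 1.24154368

1.24154368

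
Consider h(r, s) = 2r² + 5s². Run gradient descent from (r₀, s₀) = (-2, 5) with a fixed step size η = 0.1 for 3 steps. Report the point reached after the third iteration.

(-0.432, 0)

∇h = (4r, 10s)
(r₁, s₁) = (-2, 5) − 0.1·(-8, 50) = (-1.2, 0)
(r₂, s₂) = (-1.2, 0) − 0.1·(-4.8, 0) = (-0.72, 0)
(r₃, s₃) = (-0.72, 0) − 0.1·(-2.88, 0) = (-0.432, 0)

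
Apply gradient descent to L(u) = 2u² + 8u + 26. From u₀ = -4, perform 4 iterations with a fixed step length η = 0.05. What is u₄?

L′(u) = 4u + 8
Step 1: L′(-4) = -8; u₁ = -4 − 0.05·(-8) = -3.6
Step 2: L′(-3.6) = -6.4; u₂ = -3.6 − 0.05·(-6.4) = -3.28
Step 3: L′(-3.28) = -5.12; u₃ = -3.28 − 0.05·(-5.12) = -3.024
Step 4: L′(-3.024) = -4.096; u₄ = -3.024 − 0.05·(-4.096) = -2.8192

-2.8192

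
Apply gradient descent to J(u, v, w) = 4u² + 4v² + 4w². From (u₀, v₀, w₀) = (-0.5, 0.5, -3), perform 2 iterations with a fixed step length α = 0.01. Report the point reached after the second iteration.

∇J = (8u, 8v, 8w)
Step 1: at (-0.5, 0.5, -3), ∇J = (-4, 4, -24) → (-0.5, 0.5, -3) − 0.01·(-4, 4, -24) = (-0.46, 0.46, -2.76)
Step 2: at (-0.46, 0.46, -2.76), ∇J = (-3.68, 3.68, -22.08) → (-0.46, 0.46, -2.76) − 0.01·(-3.68, 3.68, -22.08) = (-0.4232, 0.4232, -2.5392)

(-0.4232, 0.4232, -2.5392)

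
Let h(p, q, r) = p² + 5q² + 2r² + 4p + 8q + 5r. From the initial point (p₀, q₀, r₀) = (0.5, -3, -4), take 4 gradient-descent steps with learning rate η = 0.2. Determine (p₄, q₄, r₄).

(-1.676, -3, -1.2544)

∇h = (2p + 4, 10q + 8, 4r + 5)
(p₁, q₁, r₁) = (0.5, -3, -4) − 0.2·(5, -22, -11) = (-0.5, 1.4, -1.8)
(p₂, q₂, r₂) = (-0.5, 1.4, -1.8) − 0.2·(3, 22, -2.2) = (-1.1, -3, -1.36)
(p₃, q₃, r₃) = (-1.1, -3, -1.36) − 0.2·(1.8, -22, -0.44) = (-1.46, 1.4, -1.272)
(p₄, q₄, r₄) = (-1.46, 1.4, -1.272) − 0.2·(1.08, 22, -0.088) = (-1.676, -3, -1.2544)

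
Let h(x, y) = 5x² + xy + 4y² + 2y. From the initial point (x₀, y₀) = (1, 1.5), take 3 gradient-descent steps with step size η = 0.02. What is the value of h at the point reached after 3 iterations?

5.109990659376

∇h = (10x + y, x + 8y + 2)
(x₁, y₁) = (1, 1.5) − 0.02·(11.5, 15) = (0.77, 1.2)
(x₂, y₂) = (0.77, 1.2) − 0.02·(8.9, 12.37) = (0.592, 0.9526)
(x₃, y₃) = (0.592, 0.9526) − 0.02·(6.8726, 10.2128) = (0.454548, 0.748344)
h(0.454548, 0.748344) = 5.109990659376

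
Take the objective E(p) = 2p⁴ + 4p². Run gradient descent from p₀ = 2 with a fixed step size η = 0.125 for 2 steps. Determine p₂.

E′(p) = 8p³ + 8p
Step 1: E′(2) = 80; p₁ = 2 − 0.125·80 = -8
Step 2: E′(-8) = -4160; p₂ = -8 − 0.125·(-4160) = 512

512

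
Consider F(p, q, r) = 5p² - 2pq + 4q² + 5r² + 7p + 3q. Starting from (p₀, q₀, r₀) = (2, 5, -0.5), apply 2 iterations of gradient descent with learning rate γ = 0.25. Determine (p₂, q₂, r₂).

∇F = (10p - 2q + 7, -2p + 8q + 3, 10r)
(p₁, q₁, r₁) = (2, 5, -0.5) − 0.25·(17, 39, -5) = (-2.25, -4.75, 0.75)
(p₂, q₂, r₂) = (-2.25, -4.75, 0.75) − 0.25·(-6, -30.5, 7.5) = (-0.75, 2.875, -1.125)

(-0.75, 2.875, -1.125)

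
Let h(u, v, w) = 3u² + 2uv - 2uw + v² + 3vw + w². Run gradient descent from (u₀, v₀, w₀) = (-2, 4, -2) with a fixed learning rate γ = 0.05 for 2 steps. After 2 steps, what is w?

∇h = (6u + 2v - 2w, 2u + 2v + 3w, -2u + 3v + 2w)
Step 1: at (-2, 4, -2), ∇h = (0, -2, 12) → (-2, 4, -2) − 0.05·(0, -2, 12) = (-2, 4.1, -2.6)
Step 2: at (-2, 4.1, -2.6), ∇h = (1.4, -3.6, 11.1) → (-2, 4.1, -2.6) − 0.05·(1.4, -3.6, 11.1) = (-2.07, 4.28, -3.155)
w = -3.155

-3.155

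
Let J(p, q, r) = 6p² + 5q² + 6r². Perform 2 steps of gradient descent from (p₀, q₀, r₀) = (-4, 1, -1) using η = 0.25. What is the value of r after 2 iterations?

∇J = (12p, 10q, 12r)
(p₁, q₁, r₁) = (-4, 1, -1) − 0.25·(-48, 10, -12) = (8, -1.5, 2)
(p₂, q₂, r₂) = (8, -1.5, 2) − 0.25·(96, -15, 24) = (-16, 2.25, -4)
r = -4

-4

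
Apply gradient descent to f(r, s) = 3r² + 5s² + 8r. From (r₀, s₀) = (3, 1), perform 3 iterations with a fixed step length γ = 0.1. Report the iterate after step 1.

(0.4, 0)

∇f = (6r + 8, 10s)
(r₁, s₁) = (3, 1) − 0.1·(26, 10) = (0.4, 0)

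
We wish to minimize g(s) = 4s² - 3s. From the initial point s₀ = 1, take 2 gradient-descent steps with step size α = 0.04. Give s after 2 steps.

g′(s) = 8s - 3
s₁ = 1 − 0.04·5 = 0.8
s₂ = 0.8 − 0.04·3.4 = 0.664

0.664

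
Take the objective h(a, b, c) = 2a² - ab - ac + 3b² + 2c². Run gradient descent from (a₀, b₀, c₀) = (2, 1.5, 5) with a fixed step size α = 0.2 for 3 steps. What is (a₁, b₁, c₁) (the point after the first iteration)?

(1.7, 0.1, 1.4)

∇h = (4a - b - c, -a + 6b, -a + 4c)
Step 1: at (2, 1.5, 5), ∇h = (1.5, 7, 18) → (2, 1.5, 5) − 0.2·(1.5, 7, 18) = (1.7, 0.1, 1.4)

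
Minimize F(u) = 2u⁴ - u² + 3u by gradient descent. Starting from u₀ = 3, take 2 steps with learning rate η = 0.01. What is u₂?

F′(u) = 8u³ - 2u + 3
Step 1: F′(3) = 213; u₁ = 3 − 0.01·213 = 0.87
Step 2: F′(0.87) = 6.528024; u₂ = 0.87 − 0.01·6.528024 = 0.80471976

0.80471976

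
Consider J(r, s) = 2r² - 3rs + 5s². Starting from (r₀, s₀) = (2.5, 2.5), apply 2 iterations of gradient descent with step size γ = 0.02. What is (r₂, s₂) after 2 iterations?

(2.383, 1.867)

∇J = (4r - 3s, -3r + 10s)
Step 1: at (2.5, 2.5), ∇J = (2.5, 17.5) → (2.5, 2.5) − 0.02·(2.5, 17.5) = (2.45, 2.15)
Step 2: at (2.45, 2.15), ∇J = (3.35, 14.15) → (2.45, 2.15) − 0.02·(3.35, 14.15) = (2.383, 1.867)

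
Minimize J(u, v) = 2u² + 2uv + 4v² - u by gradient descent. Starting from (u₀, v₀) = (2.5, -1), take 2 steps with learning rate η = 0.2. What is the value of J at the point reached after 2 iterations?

0.0208

∇J = (4u + 2v - 1, 2u + 8v)
Step 1: at (2.5, -1), ∇J = (7, -3) → (2.5, -1) − 0.2·(7, -3) = (1.1, -0.4)
Step 2: at (1.1, -0.4), ∇J = (2.6, -1) → (1.1, -0.4) − 0.2·(2.6, -1) = (0.58, -0.2)
J(0.58, -0.2) = 0.0208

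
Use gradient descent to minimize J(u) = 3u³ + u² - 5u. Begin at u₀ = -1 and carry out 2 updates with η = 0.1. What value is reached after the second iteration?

-1.756

J′(u) = 9u² + 2u - 5
Step 1: J′(-1) = 2; u₁ = -1 − 0.1·2 = -1.2
Step 2: J′(-1.2) = 5.56; u₂ = -1.2 − 0.1·5.56 = -1.756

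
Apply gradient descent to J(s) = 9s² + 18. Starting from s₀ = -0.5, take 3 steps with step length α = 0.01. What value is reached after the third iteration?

J′(s) = 18s
s₁ = -0.5 − 0.01·(-9) = -0.41
s₂ = -0.41 − 0.01·(-7.38) = -0.3362
s₃ = -0.3362 − 0.01·(-6.0516) = -0.275684

-0.275684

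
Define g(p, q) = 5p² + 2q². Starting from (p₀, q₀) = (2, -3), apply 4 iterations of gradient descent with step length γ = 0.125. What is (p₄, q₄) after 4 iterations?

∇g = (10p, 4q)
Step 1: at (2, -3), ∇g = (20, -12) → (2, -3) − 0.125·(20, -12) = (-0.5, -1.5)
Step 2: at (-0.5, -1.5), ∇g = (-5, -6) → (-0.5, -1.5) − 0.125·(-5, -6) = (0.125, -0.75)
Step 3: at (0.125, -0.75), ∇g = (1.25, -3) → (0.125, -0.75) − 0.125·(1.25, -3) = (-0.03125, -0.375)
Step 4: at (-0.03125, -0.375), ∇g = (-0.3125, -1.5) → (-0.03125, -0.375) − 0.125·(-0.3125, -1.5) = (0.0078125, -0.1875)

(0.0078125, -0.1875)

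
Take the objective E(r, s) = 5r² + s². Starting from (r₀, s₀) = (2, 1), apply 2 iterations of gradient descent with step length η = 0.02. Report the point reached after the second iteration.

∇E = (10r, 2s)
Step 1: at (2, 1), ∇E = (20, 2) → (2, 1) − 0.02·(20, 2) = (1.6, 0.96)
Step 2: at (1.6, 0.96), ∇E = (16, 1.92) → (1.6, 0.96) − 0.02·(16, 1.92) = (1.28, 0.9216)

(1.28, 0.9216)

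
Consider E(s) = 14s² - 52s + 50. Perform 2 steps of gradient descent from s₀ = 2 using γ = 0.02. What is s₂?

1.8848

E′(s) = 28s - 52
Step 1: E′(2) = 4; s₁ = 2 − 0.02·4 = 1.92
Step 2: E′(1.92) = 1.76; s₂ = 1.92 − 0.02·1.76 = 1.8848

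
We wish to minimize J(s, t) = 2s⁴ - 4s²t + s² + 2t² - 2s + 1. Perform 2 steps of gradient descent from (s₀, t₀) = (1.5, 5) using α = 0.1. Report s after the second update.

-64.4344

∇J = (8s³ - 8st + 2s - 2, -4s² + 4t)
(s₁, t₁) = (1.5, 5) − 0.1·(-32, 11) = (4.7, 3.9)
(s₂, t₂) = (4.7, 3.9) − 0.1·(691.344, -72.76) = (-64.4344, 11.176)
s = -64.4344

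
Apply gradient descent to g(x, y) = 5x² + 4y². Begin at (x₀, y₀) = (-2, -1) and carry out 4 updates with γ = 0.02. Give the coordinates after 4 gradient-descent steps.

(-0.8192, -0.49787136)

∇g = (10x, 8y)
Step 1: at (-2, -1), ∇g = (-20, -8) → (-2, -1) − 0.02·(-20, -8) = (-1.6, -0.84)
Step 2: at (-1.6, -0.84), ∇g = (-16, -6.72) → (-1.6, -0.84) − 0.02·(-16, -6.72) = (-1.28, -0.7056)
Step 3: at (-1.28, -0.7056), ∇g = (-12.8, -5.6448) → (-1.28, -0.7056) − 0.02·(-12.8, -5.6448) = (-1.024, -0.592704)
Step 4: at (-1.024, -0.592704), ∇g = (-10.24, -4.741632) → (-1.024, -0.592704) − 0.02·(-10.24, -4.741632) = (-0.8192, -0.49787136)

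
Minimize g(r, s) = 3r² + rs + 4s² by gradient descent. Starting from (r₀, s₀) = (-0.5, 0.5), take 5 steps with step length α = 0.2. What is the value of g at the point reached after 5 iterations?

∇g = (6r + s, r + 8s)
(r₁, s₁) = (-0.5, 0.5) − 0.2·(-2.5, 3.5) = (0, -0.2)
(r₂, s₂) = (0, -0.2) − 0.2·(-0.2, -1.6) = (0.04, 0.12)
(r₃, s₃) = (0.04, 0.12) − 0.2·(0.36, 1) = (-0.032, -0.08)
(r₄, s₄) = (-0.032, -0.08) − 0.2·(-0.272, -0.672) = (0.0224, 0.0544)
(r₅, s₅) = (0.0224, 0.0544) − 0.2·(0.1888, 0.4576) = (-0.01536, -0.03712)
g(-0.01536, -0.03712) = 0.0067895296

0.0067895296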